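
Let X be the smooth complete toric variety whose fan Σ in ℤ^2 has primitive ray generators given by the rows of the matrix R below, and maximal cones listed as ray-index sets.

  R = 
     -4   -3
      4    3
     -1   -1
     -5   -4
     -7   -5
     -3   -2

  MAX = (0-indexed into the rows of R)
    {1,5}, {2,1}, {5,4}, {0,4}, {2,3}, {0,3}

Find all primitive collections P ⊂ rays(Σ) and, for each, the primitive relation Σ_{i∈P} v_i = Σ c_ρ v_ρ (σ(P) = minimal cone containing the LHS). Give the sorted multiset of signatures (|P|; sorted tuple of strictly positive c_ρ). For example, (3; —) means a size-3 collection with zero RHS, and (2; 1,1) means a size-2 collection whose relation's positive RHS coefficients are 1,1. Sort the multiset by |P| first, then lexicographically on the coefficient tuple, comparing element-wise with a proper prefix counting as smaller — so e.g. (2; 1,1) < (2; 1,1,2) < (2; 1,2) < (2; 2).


Δ(Σ) — 6 vertices, 9 min non-faces:

  • {0,1}:  v_{0} + v_{1} = 0 — sig = (2; —)
  • {0,2}:  v_{0} + v_{2} = v_{3} — sig = (2; 1)
  • {0,5}:  v_{0} + v_{5} = v_{4} — sig = (2; 1)
  • {1,3}:  v_{1} + v_{3} = v_{2} — sig = (2; 1)
  • {1,4}:  v_{1} + v_{4} = v_{5} — sig = (2; 1)
  • {2,5}:  v_{2} + v_{5} = v_{0} — sig = (2; 1)
  • {2,4}:  v_{2} + v_{4} = 2·v_{0} — sig = (2; 2)
  • {3,5}:  v_{3} + v_{5} = 2·v_{0} — sig = (2; 2)
  • {3,4}:  v_{3} + v_{4} = 3·v_{0} — sig = (2; 3)

Sorted signature multiset PRS(X):
    (2; —)
    (2; 1)
    (2; 1)
    (2; 1)
    (2; 1)
    (2; 1)
    (2; 2)
    (2; 2)
    (2; 3)


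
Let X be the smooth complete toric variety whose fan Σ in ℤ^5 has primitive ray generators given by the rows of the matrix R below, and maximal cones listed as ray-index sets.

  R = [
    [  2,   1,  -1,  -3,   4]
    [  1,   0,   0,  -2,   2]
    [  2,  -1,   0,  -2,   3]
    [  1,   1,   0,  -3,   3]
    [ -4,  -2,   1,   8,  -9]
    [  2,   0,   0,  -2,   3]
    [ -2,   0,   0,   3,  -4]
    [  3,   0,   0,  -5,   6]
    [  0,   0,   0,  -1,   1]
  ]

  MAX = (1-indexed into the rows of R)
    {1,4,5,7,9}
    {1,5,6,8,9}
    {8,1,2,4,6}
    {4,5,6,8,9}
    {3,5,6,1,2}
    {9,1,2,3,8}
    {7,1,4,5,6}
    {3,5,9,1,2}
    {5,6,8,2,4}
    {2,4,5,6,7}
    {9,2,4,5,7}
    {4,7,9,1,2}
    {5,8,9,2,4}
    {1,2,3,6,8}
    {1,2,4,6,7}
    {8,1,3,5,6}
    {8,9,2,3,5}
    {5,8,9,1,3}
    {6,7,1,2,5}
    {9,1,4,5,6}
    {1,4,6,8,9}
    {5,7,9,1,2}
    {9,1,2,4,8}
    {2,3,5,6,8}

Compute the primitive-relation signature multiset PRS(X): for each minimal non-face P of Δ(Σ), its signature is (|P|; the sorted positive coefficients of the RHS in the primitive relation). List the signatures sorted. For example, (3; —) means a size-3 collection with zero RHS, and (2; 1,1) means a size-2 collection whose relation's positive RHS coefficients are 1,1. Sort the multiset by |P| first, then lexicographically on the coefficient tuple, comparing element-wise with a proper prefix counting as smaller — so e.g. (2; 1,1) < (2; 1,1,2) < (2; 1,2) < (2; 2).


Primitive collections (9):

  • {3,4}:  v_{3} + v_{4} = v_{8}  →  sig = (2; 1)
  • {7,8}:  v_{7} + v_{8} = v_{2}  →  sig = (2; 1)
  • {3,7}:  v_{3} + v_{7} = v_{1} + 2·v_{2} + v_{5}  →  sig = (2; 1,1,2)
  • {6,7,9}:  v_{6} + v_{7} + v_{9} = 0  →  sig = (3; —)
  • {2,6,9}:  v_{2} + v_{6} + v_{9} = v_{8}  →  sig = (3; 1)
  • {3,6,9}:  v_{3} + v_{6} + v_{9} = v_{1} + v_{5} + 2·v_{8}  →  sig = (3; 1,1,2)
  • {1,2,4,5}:  v_{1} + v_{2} + v_{4} + v_{5} = 0  →  sig = (4; —)
  • {1,2,5,8}:  v_{1} + v_{2} + v_{5} + v_{8} = v_{3}  →  sig = (4; 1)
  • {1,4,5,8}:  v_{1} + v_{4} + v_{5} + v_{8} = v_{6} + v_{9}  →  sig = (4; 1,1)

Signatures (|P|; sorted positive RHS coefficients), sorted:
{ (2; 1) ×2,  (2; 1,1,2),  (3; —),  (3; 1),  (3; 1,1,2),  (4; —),  (4; 1),  (4; 1,1) }


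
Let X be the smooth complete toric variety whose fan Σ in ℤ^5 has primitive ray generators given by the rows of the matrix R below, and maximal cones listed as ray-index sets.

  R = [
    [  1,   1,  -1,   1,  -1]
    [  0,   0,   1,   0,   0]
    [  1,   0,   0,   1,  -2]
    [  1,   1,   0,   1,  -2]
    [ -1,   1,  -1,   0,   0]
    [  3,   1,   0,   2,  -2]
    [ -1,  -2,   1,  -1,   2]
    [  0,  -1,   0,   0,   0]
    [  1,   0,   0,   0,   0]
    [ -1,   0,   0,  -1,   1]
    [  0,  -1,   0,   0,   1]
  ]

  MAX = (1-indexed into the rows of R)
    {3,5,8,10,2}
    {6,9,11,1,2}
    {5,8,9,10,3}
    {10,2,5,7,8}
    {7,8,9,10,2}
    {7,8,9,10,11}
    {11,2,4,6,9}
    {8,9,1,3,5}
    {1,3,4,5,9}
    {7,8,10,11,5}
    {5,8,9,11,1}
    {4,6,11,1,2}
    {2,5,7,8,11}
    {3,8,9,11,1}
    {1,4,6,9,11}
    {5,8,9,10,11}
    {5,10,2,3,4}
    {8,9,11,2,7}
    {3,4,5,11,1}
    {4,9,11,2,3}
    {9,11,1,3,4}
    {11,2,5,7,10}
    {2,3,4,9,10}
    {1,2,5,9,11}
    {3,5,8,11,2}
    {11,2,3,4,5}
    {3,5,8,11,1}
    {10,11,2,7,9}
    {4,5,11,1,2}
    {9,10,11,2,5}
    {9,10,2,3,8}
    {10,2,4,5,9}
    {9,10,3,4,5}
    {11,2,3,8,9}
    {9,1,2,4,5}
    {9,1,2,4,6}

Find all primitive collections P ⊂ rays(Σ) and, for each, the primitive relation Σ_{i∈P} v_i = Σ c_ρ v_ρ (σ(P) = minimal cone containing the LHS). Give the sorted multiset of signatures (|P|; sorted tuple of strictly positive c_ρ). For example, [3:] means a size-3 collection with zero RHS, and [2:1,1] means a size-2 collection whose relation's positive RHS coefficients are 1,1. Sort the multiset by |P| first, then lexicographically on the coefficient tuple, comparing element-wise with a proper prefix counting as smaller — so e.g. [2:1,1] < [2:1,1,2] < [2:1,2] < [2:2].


Primitive collections (21):

  • {1,7}:  v_{1} + v_{7} = v_{11}  ⟹  sig = [2:1]
  • {4,8}:  v_{4} + v_{8} = v_{3}  ⟹  sig = [2:1]
  • {1,10}:  v_{1} + v_{10} = v_{5} + v_{9}  ⟹  sig = [2:1,1]
  • {4,7}:  v_{4} + v_{7} = v_{2} + v_{8}  ⟹  sig = [2:1,1]
  • {6,10}:  v_{6} + v_{10} = v_{1} + v_{2} + v_{9}  ⟹  sig = [2:1,1,1]
  • {6,7}:  v_{6} + v_{7} = v_{2} + v_{4} + v_{9} + 2·v_{11}  ⟹  sig = [2:1,1,1,2]
  • {3,7}:  v_{3} + v_{7} = v_{2} + 2·v_{8}  ⟹  sig = [2:1,2]
  • {5,6}:  v_{5} + v_{6} = 2·v_{1} + v_{2}  ⟹  sig = [2:1,2]
  • {6,8}:  v_{6} + v_{8} = 2·v_{4} + v_{9} + 2·v_{11}  ⟹  sig = [2:1,2,2]
  • {3,6}:  v_{3} + v_{6} = 3·v_{4} + v_{9} + 2·v_{11}  ⟹  sig = [2:1,2,3]
  • {4,10,11}:  v_{4} + v_{10} + v_{11} = 0  ⟹  sig = [3:]
  • {3,10,11}:  v_{3} + v_{10} + v_{11} = v_{8}  ⟹  sig = [3:1]
  • {1,2,8}:  v_{1} + v_{2} + v_{8} = v_{4} + v_{11}  ⟹  sig = [3:1,1]
  • {5,7,9}:  v_{5} + v_{7} + v_{9} = v_{10} + v_{11}  ⟹  sig = [3:1,1]
  • {1,2,3}:  v_{1} + v_{2} + v_{3} = 2·v_{4} + v_{11}  ⟹  sig = [3:1,2]
  • {2,5,8,9}:  v_{2} + v_{5} + v_{8} + v_{9} = 0  ⟹  sig = [4:]
  • {2,3,5,9}:  v_{2} + v_{3} + v_{5} + v_{9} = v_{4}  ⟹  sig = [4:1]
  • {2,8,10,11}:  v_{2} + v_{8} + v_{10} + v_{11} = v_{7}  ⟹  sig = [4:1]
  • {4,5,9,11}:  v_{4} + v_{5} + v_{9} + v_{11} = v_{1}  ⟹  sig = [4:1]
  • {3,5,9,11}:  v_{3} + v_{5} + v_{9} + v_{11} = v_{1} + v_{8}  ⟹  sig = [4:1,1]
  • {1,2,4,9,11}:  v_{1} + v_{2} + v_{4} + v_{9} + v_{11} = v_{6}  ⟹  sig = [5:1]

so the primitive-relation signature multiset is
[[2:1], [2:1], [2:1,1], [2:1,1], [2:1,1,1], [2:1,1,1,2], [2:1,2], [2:1,2], [2:1,2,2], [2:1,2,3], [3:], [3:1], [3:1,1], [3:1,1], [3:1,2], [4:], [4:1], [4:1], [4:1], [4:1,1], [5:1]]


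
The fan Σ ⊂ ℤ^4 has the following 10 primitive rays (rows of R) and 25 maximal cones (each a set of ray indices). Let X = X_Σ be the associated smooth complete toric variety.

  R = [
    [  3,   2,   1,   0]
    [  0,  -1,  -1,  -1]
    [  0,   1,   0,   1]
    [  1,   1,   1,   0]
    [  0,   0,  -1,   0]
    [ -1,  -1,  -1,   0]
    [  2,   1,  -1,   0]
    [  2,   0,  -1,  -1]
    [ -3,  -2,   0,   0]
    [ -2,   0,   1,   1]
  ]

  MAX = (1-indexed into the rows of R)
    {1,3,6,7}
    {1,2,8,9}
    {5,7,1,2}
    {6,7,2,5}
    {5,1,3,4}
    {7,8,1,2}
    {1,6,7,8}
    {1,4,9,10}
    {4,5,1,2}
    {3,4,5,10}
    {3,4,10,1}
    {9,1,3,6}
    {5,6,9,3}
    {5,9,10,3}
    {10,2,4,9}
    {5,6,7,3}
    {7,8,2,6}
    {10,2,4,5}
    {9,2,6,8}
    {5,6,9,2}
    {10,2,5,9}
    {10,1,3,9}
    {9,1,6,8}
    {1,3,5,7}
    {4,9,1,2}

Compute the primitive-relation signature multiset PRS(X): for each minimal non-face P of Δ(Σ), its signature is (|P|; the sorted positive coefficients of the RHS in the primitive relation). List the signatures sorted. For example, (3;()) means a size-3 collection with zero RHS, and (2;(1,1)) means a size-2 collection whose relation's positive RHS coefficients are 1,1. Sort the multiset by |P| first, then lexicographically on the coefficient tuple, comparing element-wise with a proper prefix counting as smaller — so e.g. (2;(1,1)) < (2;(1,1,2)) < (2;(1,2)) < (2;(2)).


The 17 primitive collections of Σ (r=10, n=4):

  P={4,6}:  v_{4} + v_{6} = 0  →  sig = (2;())
  P={8,10}:  v_{8} + v_{10} = 0  →  sig = (2;())
  P={2,3}:  v_{2} + v_{3} = v_{5}  →  sig = (2;(1))
  P={3,8}:  v_{3} + v_{8} = v_{7}  →  sig = (2;(1))
  P={7,9}:  v_{7} + v_{9} = v_{6}  →  sig = (2;(1))
  P={7,10}:  v_{7} + v_{10} = v_{3}  →  sig = (2;(1))
  P={4,7}:  v_{4} + v_{7} = v_{1} + v_{5}  →  sig = (2;(1,1))
  P={4,8}:  v_{4} + v_{8} = v_{1} + v_{2}  →  sig = (2;(1,1))
  P={5,8}:  v_{5} + v_{8} = v_{2} + v_{7}  →  sig = (2;(1,1))
  P={6,10}:  v_{6} + v_{10} = v_{3} + v_{9}  →  sig = (2;(1,1))
  P={1,5,9}:  v_{1} + v_{5} + v_{9} = 0  →  sig = (3;())
  P={1,2,6}:  v_{1} + v_{2} + v_{6} = v_{8}  →  sig = (3;(1))
  P={1,2,10}:  v_{1} + v_{2} + v_{10} = v_{4}  →  sig = (3;(1))
  P={1,5,6}:  v_{1} + v_{5} + v_{6} = v_{7}  →  sig = (3;(1))
  P={3,4,9}:  v_{3} + v_{4} + v_{9} = v_{10}  →  sig = (3;(1))
  P={1,5,10}:  v_{1} + v_{5} + v_{10} = v_{3} + v_{4}  →  sig = (3;(1,1))
  P={4,5,9}:  v_{4} + v_{5} + v_{9} = v_{2} + v_{10}  →  sig = (3;(1,1))

so the primitive-relation signature multiset is
[(2;()), (2;()), (2;(1)), (2;(1)), (2;(1)), (2;(1)), (2;(1,1)), (2;(1,1)), (2;(1,1)), (2;(1,1)), (3;()), (3;(1)), (3;(1)), (3;(1)), (3;(1)), (3;(1,1)), (3;(1,1))]


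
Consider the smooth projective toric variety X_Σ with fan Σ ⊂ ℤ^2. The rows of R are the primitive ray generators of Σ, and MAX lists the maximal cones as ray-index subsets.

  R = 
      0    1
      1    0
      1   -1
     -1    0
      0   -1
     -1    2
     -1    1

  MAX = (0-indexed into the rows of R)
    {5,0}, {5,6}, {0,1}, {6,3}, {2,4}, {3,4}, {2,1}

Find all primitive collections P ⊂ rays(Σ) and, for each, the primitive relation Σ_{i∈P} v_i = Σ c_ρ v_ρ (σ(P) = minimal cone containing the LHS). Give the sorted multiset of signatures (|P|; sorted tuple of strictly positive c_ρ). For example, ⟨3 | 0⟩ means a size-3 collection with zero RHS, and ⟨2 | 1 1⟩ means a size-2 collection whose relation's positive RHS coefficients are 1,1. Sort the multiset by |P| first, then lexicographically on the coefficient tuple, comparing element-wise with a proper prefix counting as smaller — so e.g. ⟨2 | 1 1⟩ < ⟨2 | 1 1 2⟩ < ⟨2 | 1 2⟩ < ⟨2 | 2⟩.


14 minimal non-faces of Δ(Σ) (on 7 rays):

  P={0,4}:  v_{0} + v_{4} = 0  so sig = ⟨2 | 0⟩
  P={1,3}:  v_{1} + v_{3} = 0  so sig = ⟨2 | 0⟩
  P={2,6}:  v_{2} + v_{6} = 0  so sig = ⟨2 | 0⟩
  P={0,2}:  v_{0} + v_{2} = v_{1}  so sig = ⟨2 | 1⟩
  P={0,3}:  v_{0} + v_{3} = v_{6}  so sig = ⟨2 | 1⟩
  P={0,6}:  v_{0} + v_{6} = v_{5}  so sig = ⟨2 | 1⟩
  P={1,4}:  v_{1} + v_{4} = v_{2}  so sig = ⟨2 | 1⟩
  P={1,6}:  v_{1} + v_{6} = v_{0}  so sig = ⟨2 | 1⟩
  P={2,3}:  v_{2} + v_{3} = v_{4}  so sig = ⟨2 | 1⟩
  P={2,5}:  v_{2} + v_{5} = v_{0}  so sig = ⟨2 | 1⟩
  P={4,5}:  v_{4} + v_{5} = v_{6}  so sig = ⟨2 | 1⟩
  P={4,6}:  v_{4} + v_{6} = v_{3}  so sig = ⟨2 | 1⟩
  P={1,5}:  v_{1} + v_{5} = 2·v_{0}  so sig = ⟨2 | 2⟩
  P={3,5}:  v_{3} + v_{5} = 2·v_{6}  so sig = ⟨2 | 2⟩

Sorted signature multiset PRS(X):
    ⟨2 | 0⟩
    ⟨2 | 0⟩
    ⟨2 | 0⟩
    ⟨2 | 1⟩
    ⟨2 | 1⟩
    ⟨2 | 1⟩
    ⟨2 | 1⟩
    ⟨2 | 1⟩
    ⟨2 | 1⟩
    ⟨2 | 1⟩
    ⟨2 | 1⟩
    ⟨2 | 1⟩
    ⟨2 | 2⟩
    ⟨2 | 2⟩


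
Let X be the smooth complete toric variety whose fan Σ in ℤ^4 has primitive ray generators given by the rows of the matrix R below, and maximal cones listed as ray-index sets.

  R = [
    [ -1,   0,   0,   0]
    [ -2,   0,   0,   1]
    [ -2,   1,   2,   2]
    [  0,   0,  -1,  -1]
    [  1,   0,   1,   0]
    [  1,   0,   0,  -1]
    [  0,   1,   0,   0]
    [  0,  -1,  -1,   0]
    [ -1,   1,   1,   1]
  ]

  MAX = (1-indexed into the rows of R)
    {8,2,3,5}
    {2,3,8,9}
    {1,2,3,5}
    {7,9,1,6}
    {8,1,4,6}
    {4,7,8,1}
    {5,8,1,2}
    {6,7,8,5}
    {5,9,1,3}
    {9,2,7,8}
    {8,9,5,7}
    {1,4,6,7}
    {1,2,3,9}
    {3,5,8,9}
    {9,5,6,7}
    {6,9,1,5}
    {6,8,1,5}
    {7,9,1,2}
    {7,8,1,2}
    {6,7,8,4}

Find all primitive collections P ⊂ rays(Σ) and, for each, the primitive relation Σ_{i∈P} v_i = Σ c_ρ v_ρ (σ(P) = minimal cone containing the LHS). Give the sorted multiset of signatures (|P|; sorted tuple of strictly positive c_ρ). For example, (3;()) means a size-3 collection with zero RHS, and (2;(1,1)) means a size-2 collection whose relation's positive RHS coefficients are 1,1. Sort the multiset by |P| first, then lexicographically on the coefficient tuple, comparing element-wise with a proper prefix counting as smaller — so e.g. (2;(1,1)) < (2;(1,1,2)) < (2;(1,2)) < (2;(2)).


Δ(Σ) — 9 vertices, 14 min non-faces:

  {2,6}:  v_{2} + v_{6} = v_{1}  so sig = (2;(1))
  {4,5}:  v_{4} + v_{5} = v_{6}  so sig = (2;(1))
  {3,4}:  v_{3} + v_{4} = v_{1} + v_{9}  so sig = (2;(1,1))
  {4,9}:  v_{4} + v_{9} = v_{1} + v_{7}  so sig = (2;(1,1))
  {3,6}:  v_{3} + v_{6} = v_{1} + v_{5} + v_{9}  so sig = (2;(1,1,1))
  {2,4}:  v_{2} + v_{4} = 2·v_{1} + v_{7} + v_{8}  so sig = (2;(1,1,2))
  {3,7}:  v_{3} + v_{7} = 2·v_{9}  so sig = (2;(2))
  {6,8,9}:  v_{6} + v_{8} + v_{9} = 0  so sig = (3;())
  {1,8,9}:  v_{1} + v_{8} + v_{9} = v_{2}  so sig = (3;(1))
  {2,5,7}:  v_{2} + v_{5} + v_{7} = v_{9}  so sig = (3;(1))
  {2,5,9}:  v_{2} + v_{5} + v_{9} = v_{3}  so sig = (3;(1))
  {1,5,7}:  v_{1} + v_{5} + v_{7} = v_{6} + v_{9}  so sig = (3;(1,1))
  {1,3,8}:  v_{1} + v_{3} + v_{8} = 2·v_{2} + v_{5}  so sig = (3;(1,2))
  {1,6,7,8}:  v_{1} + v_{6} + v_{7} + v_{8} = v_{4}  so sig = (4;(1))

so the primitive-relation signature multiset is
[(2;(1)), (2;(1)), (2;(1,1)), (2;(1,1)), (2;(1,1,1)), (2;(1,1,2)), (2;(2)), (3;()), (3;(1)), (3;(1)), (3;(1)), (3;(1,1)), (3;(1,2)), (4;(1))]


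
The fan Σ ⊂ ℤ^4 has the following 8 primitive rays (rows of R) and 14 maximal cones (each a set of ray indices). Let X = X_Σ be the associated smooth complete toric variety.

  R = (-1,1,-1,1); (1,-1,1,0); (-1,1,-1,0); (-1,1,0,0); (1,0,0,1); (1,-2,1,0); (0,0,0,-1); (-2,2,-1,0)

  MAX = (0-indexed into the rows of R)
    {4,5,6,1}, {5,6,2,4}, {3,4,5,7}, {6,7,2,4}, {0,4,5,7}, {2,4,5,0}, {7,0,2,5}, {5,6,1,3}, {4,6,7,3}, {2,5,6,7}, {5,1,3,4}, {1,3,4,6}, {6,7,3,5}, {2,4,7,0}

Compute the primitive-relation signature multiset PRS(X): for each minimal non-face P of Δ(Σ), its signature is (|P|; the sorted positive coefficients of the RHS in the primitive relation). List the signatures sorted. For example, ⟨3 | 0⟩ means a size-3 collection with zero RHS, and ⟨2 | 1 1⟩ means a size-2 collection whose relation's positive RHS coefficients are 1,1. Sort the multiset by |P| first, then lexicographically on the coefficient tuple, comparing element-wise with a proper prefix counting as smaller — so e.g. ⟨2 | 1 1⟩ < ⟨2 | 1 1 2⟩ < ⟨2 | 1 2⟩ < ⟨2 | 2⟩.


Minimal non-faces — 9 found among 8 rays, 14 max cones:

  • {1,2}:  v_{1} + v_{2} = 0  →  sig = ⟨2 | 0⟩
  • {0,6}:  v_{0} + v_{6} = v_{2}  →  sig = ⟨2 | 1⟩
  • {1,7}:  v_{1} + v_{7} = v_{3}  →  sig = ⟨2 | 1⟩
  • {2,3}:  v_{2} + v_{3} = v_{7}  →  sig = ⟨2 | 1⟩
  • {0,1}:  v_{0} + v_{1} = v_{4} + v_{5} + v_{7}  →  sig = ⟨2 | 1 1 1⟩
  • {0,3}:  v_{0} + v_{3} = v_{4} + v_{5} + 2·v_{7}  →  sig = ⟨2 | 1 1 2⟩
  • {4,5,6,7}:  v_{4} + v_{5} + v_{6} + v_{7} = 0  →  sig = ⟨4 | 0⟩
  • {2,4,5,7}:  v_{2} + v_{4} + v_{5} + v_{7} = v_{0}  →  sig = ⟨4 | 1⟩
  • {3,4,5,6}:  v_{3} + v_{4} + v_{5} + v_{6} = v_{1}  →  sig = ⟨4 | 1⟩

Sorted signature multiset PRS(X):
    |P|=2: 6 collections, coeffs (), (1), (1), (1), (1,1,1), (1,1,2)
    |P|=4: 3 collections, coeffs (), (1), (1)


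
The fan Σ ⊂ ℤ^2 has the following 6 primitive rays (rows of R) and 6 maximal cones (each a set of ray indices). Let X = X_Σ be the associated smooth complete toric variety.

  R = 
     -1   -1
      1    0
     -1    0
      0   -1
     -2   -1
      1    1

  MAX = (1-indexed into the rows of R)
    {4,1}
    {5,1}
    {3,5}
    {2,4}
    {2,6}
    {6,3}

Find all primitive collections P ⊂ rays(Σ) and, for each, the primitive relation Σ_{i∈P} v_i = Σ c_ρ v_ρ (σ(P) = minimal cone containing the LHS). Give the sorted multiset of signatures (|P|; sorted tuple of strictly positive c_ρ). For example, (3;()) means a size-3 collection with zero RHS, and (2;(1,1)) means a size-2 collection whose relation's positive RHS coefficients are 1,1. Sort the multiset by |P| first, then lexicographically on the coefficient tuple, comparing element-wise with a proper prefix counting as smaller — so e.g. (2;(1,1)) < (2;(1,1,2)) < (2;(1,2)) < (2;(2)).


9 minimal non-faces of Δ(Σ) (on 6 rays):

  P={1,6}:  v_{1} + v_{6} = 0  so sig = (2;())
  P={2,3}:  v_{2} + v_{3} = 0  so sig = (2;())
  P={1,2}:  v_{1} + v_{2} = v_{4}  so sig = (2;(1))
  P={1,3}:  v_{1} + v_{3} = v_{5}  so sig = (2;(1))
  P={2,5}:  v_{2} + v_{5} = v_{1}  so sig = (2;(1))
  P={3,4}:  v_{3} + v_{4} = v_{1}  so sig = (2;(1))
  P={4,6}:  v_{4} + v_{6} = v_{2}  so sig = (2;(1))
  P={5,6}:  v_{5} + v_{6} = v_{3}  so sig = (2;(1))
  P={4,5}:  v_{4} + v_{5} = 2·v_{1}  so sig = (2;(2))

Signatures (|P|; sorted positive RHS coefficients), sorted:
    (2;())
    (2;())
    (2;(1))
    (2;(1))
    (2;(1))
    (2;(1))
    (2;(1))
    (2;(1))
    (2;(2))


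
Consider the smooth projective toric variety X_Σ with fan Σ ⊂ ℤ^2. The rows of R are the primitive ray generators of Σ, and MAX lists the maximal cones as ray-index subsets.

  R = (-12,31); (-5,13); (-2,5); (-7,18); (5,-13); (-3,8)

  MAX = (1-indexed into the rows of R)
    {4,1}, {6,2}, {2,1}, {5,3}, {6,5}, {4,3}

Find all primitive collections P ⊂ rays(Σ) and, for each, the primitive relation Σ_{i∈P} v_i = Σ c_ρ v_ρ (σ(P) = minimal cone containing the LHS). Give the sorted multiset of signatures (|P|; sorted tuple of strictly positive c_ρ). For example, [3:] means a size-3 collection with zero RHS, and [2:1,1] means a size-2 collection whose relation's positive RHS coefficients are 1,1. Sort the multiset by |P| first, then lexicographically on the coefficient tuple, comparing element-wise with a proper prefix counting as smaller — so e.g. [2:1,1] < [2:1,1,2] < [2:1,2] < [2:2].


|primitive collections| = 9. Relations:

  {2,5}:  v_{2} + v_{5} = 0 ; sig = [2:]
  {1,5}:  v_{1} + v_{5} = v_{4} ; sig = [2:1]
  {2,3}:  v_{2} + v_{3} = v_{4} ; sig = [2:1]
  {2,4}:  v_{2} + v_{4} = v_{1} ; sig = [2:1]
  {3,6}:  v_{3} + v_{6} = v_{2} ; sig = [2:1]
  {4,5}:  v_{4} + v_{5} = v_{3} ; sig = [2:1]
  {1,3}:  v_{1} + v_{3} = 2·v_{4} ; sig = [2:2]
  {4,6}:  v_{4} + v_{6} = 2·v_{2} ; sig = [2:2]
  {1,6}:  v_{1} + v_{6} = 3·v_{2} ; sig = [2:3]

Sorted signature multiset PRS(X):
{ [2:],  [2:1] ×5,  [2:2] ×2,  [2:3] }


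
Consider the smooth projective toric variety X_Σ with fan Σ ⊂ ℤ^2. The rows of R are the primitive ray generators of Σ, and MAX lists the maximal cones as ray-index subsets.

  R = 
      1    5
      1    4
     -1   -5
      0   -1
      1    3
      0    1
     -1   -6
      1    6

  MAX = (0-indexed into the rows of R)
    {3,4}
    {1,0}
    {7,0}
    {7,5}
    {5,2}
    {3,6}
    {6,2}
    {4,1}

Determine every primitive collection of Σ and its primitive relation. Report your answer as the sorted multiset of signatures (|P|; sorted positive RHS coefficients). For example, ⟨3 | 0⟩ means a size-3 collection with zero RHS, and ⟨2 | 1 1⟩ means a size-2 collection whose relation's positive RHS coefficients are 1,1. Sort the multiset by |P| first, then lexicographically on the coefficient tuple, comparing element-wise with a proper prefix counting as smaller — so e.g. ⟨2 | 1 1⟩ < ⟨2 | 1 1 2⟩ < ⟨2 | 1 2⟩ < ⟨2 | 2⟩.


Minimal non-faces — 20 found among 8 rays, 8 max cones:

  {0,2}:  v_{0} + v_{2} = 0 ; sig = ⟨2 | 0⟩
  {3,5}:  v_{3} + v_{5} = 0 ; sig = ⟨2 | 0⟩
  {6,7}:  v_{6} + v_{7} = 0 ; sig = ⟨2 | 0⟩
  {0,3}:  v_{0} + v_{3} = v_{1} ; sig = ⟨2 | 1⟩
  {0,5}:  v_{0} + v_{5} = v_{7} ; sig = ⟨2 | 1⟩
  {0,6}:  v_{0} + v_{6} = v_{3} ; sig = ⟨2 | 1⟩
  {1,2}:  v_{1} + v_{2} = v_{3} ; sig = ⟨2 | 1⟩
  {1,3}:  v_{1} + v_{3} = v_{4} ; sig = ⟨2 | 1⟩
  {1,5}:  v_{1} + v_{5} = v_{0} ; sig = ⟨2 | 1⟩
  {2,3}:  v_{2} + v_{3} = v_{6} ; sig = ⟨2 | 1⟩
  {2,7}:  v_{2} + v_{7} = v_{5} ; sig = ⟨2 | 1⟩
  {3,7}:  v_{3} + v_{7} = v_{0} ; sig = ⟨2 | 1⟩
  {4,5}:  v_{4} + v_{5} = v_{1} ; sig = ⟨2 | 1⟩
  {5,6}:  v_{5} + v_{6} = v_{2} ; sig = ⟨2 | 1⟩
  {4,7}:  v_{4} + v_{7} = v_{0} + v_{1} ; sig = ⟨2 | 1 1⟩
  {0,4}:  v_{0} + v_{4} = 2·v_{1} ; sig = ⟨2 | 2⟩
  {1,6}:  v_{1} + v_{6} = 2·v_{3} ; sig = ⟨2 | 2⟩
  {1,7}:  v_{1} + v_{7} = 2·v_{0} ; sig = ⟨2 | 2⟩
  {2,4}:  v_{2} + v_{4} = 2·v_{3} ; sig = ⟨2 | 2⟩
  {4,6}:  v_{4} + v_{6} = 3·v_{3} ; sig = ⟨2 | 3⟩

so the primitive-relation signature multiset is
{ ⟨2 | 0⟩ ×3,  ⟨2 | 1⟩ ×11,  ⟨2 | 1 1⟩,  ⟨2 | 2⟩ ×4,  ⟨2 | 3⟩ }


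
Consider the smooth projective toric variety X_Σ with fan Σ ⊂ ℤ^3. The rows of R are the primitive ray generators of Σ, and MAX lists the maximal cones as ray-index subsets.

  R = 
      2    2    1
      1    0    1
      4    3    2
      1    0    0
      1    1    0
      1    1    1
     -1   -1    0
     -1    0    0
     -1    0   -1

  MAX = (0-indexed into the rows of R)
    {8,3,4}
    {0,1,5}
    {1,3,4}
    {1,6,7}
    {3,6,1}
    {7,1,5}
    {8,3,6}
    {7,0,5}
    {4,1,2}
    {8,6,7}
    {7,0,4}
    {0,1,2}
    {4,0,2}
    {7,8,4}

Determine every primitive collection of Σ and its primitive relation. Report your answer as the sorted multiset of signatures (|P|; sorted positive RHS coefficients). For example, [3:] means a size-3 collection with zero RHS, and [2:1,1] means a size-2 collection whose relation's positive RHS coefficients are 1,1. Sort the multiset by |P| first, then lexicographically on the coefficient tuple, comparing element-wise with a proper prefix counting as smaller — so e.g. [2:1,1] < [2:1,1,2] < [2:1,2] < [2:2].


Σ has 18 primitive collections:

  {1,8}:  v_{1} + v_{8} = 0  so sig = [2:]
  {3,7}:  v_{3} + v_{7} = 0  so sig = [2:]
  {4,6}:  v_{4} + v_{6} = 0  so sig = [2:]
  {0,6}:  v_{0} + v_{6} = v_{5}  so sig = [2:1]
  {4,5}:  v_{4} + v_{5} = v_{0}  so sig = [2:1]
  {2,6}:  v_{2} + v_{6} = v_{0} + v_{1}  so sig = [2:1,1]
  {2,7}:  v_{2} + v_{7} = v_{0} + v_{5}  so sig = [2:1,1]
  {2,8}:  v_{2} + v_{8} = v_{0} + v_{4}  so sig = [2:1,1]
  {3,5}:  v_{3} + v_{5} = v_{1} + v_{4}  so sig = [2:1,1]
  {5,6}:  v_{5} + v_{6} = v_{1} + v_{7}  so sig = [2:1,1]
  {5,8}:  v_{5} + v_{8} = v_{4} + v_{7}  so sig = [2:1,1]
  {0,3}:  v_{0} + v_{3} = v_{1} + 2·v_{4}  so sig = [2:1,2]
  {0,8}:  v_{0} + v_{8} = 2·v_{4} + v_{7}  so sig = [2:1,2]
  {2,5}:  v_{2} + v_{5} = 2·v_{0} + v_{1}  so sig = [2:1,2]
  {2,3}:  v_{2} + v_{3} = 2·v_{1} + 3·v_{4}  so sig = [2:2,3]
  {0,1,4}:  v_{0} + v_{1} + v_{4} = v_{2}  so sig = [3:1]
  {1,4,7}:  v_{1} + v_{4} + v_{7} = v_{5}  so sig = [3:1]
  {0,1,7}:  v_{0} + v_{1} + v_{7} = 2·v_{5}  so sig = [3:2]

Sorted signature multiset PRS(X):
    [2:]
    [2:]
    [2:]
    [2:1]
    [2:1]
    [2:1,1]
    [2:1,1]
    [2:1,1]
    [2:1,1]
    [2:1,1]
    [2:1,1]
    [2:1,2]
    [2:1,2]
    [2:1,2]
    [2:2,3]
    [3:1]
    [3:1]
    [3:2]


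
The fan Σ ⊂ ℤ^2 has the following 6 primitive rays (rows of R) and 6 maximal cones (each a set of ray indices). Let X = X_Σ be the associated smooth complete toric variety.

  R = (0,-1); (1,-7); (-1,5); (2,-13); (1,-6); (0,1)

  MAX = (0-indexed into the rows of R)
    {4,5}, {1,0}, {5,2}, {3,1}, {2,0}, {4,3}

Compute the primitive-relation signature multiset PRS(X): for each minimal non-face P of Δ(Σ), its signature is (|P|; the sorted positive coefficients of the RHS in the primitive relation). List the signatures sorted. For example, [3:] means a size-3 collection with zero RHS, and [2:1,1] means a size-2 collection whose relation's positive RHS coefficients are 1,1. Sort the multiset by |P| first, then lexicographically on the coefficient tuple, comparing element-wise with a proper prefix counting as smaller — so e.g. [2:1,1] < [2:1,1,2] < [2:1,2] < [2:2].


Primitive collections (9):

  P = {0,5}:  v_{0} + v_{5} = 0  ⟹  sig = [2:]
  P = {0,4}:  v_{0} + v_{4} = v_{1}  ⟹  sig = [2:1]
  P = {1,4}:  v_{1} + v_{4} = v_{3}  ⟹  sig = [2:1]
  P = {1,5}:  v_{1} + v_{5} = v_{4}  ⟹  sig = [2:1]
  P = {2,4}:  v_{2} + v_{4} = v_{0}  ⟹  sig = [2:1]
  P = {2,3}:  v_{2} + v_{3} = v_{0} + v_{1}  ⟹  sig = [2:1,1]
  P = {0,3}:  v_{0} + v_{3} = 2·v_{1}  ⟹  sig = [2:2]
  P = {1,2}:  v_{1} + v_{2} = 2·v_{0}  ⟹  sig = [2:2]
  P = {3,5}:  v_{3} + v_{5} = 2·v_{4}  ⟹  sig = [2:2]

Signatures (|P|; sorted positive RHS coefficients), sorted:
[[2:], [2:1], [2:1], [2:1], [2:1], [2:1,1], [2:2], [2:2], [2:2]]


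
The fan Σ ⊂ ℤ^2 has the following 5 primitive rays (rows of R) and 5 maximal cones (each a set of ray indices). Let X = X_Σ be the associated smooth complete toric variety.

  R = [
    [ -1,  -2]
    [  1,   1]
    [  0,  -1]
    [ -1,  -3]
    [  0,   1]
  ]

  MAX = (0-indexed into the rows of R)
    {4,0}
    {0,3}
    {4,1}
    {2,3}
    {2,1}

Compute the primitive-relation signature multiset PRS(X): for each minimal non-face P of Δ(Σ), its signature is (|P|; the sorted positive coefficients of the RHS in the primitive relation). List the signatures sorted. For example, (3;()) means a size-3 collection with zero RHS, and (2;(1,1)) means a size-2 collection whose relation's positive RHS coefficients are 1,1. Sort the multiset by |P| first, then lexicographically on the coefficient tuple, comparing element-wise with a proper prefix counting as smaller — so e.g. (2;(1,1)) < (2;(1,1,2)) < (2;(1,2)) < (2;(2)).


Σ has 5 primitive collections:

  P={2,4}:  v_{2} + v_{4} = 0 ; sig = (2;())
  P={0,1}:  v_{0} + v_{1} = v_{2} ; sig = (2;(1))
  P={0,2}:  v_{0} + v_{2} = v_{3} ; sig = (2;(1))
  P={3,4}:  v_{3} + v_{4} = v_{0} ; sig = (2;(1))
  P={1,3}:  v_{1} + v_{3} = 2·v_{2} ; sig = (2;(2))

Sorted signature multiset PRS(X):
    |P|=2: 5 collections, coeffs (), (1), (1), (1), (2)


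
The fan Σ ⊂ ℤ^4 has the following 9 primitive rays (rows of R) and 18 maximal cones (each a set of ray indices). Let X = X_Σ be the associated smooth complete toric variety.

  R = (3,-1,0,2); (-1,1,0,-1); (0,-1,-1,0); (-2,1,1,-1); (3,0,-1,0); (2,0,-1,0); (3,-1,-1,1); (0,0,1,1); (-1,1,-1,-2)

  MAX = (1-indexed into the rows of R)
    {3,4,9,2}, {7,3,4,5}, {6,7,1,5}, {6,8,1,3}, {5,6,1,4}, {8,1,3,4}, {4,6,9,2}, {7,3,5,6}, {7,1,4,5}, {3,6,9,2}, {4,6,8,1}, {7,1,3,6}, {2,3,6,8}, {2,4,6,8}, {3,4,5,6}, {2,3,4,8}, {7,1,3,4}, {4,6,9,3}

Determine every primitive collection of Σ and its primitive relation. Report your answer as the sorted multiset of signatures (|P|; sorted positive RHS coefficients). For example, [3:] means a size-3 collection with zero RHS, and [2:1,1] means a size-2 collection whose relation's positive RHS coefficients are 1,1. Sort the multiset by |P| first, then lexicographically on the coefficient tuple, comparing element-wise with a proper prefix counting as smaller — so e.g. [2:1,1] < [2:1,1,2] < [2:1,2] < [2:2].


Primitive collections (14):

  • {1,9}:  v_{1} + v_{9} = v_{6} ; sig = [2:1]
  • {2,7}:  v_{2} + v_{7} = v_{6} ; sig = [2:1]
  • {7,8}:  v_{7} + v_{8} = v_{1} ; sig = [2:1]
  • {8,9}:  v_{8} + v_{9} = v_{2} ; sig = [2:1]
  • {1,2}:  v_{1} + v_{2} = v_{6} + v_{8} ; sig = [2:1,1]
  • {5,8}:  v_{5} + v_{8} = v_{1} + v_{4} + v_{6} ; sig = [2:1,1,1]
  • {7,9}:  v_{7} + v_{9} = v_{3} + v_{4} + 2·v_{6} ; sig = [2:1,1,2]
  • {2,5}:  v_{2} + v_{5} = v_{4} + 2·v_{6} ; sig = [2:1,2]
  • {5,9}:  v_{5} + v_{9} = v_{3} + 2·v_{4} + 3·v_{6} ; sig = [2:1,2,3]
  • {4,6,7}:  v_{4} + v_{6} + v_{7} = v_{5} ; sig = [3:1]
  • {1,3,5}:  v_{1} + v_{3} + v_{5} = 2·v_{7} ; sig = [3:2]
  • {3,4,6,8}:  v_{3} + v_{4} + v_{6} + v_{8} = 0 ; sig = [4:]
  • {1,3,4,6}:  v_{1} + v_{3} + v_{4} + v_{6} = v_{7} ; sig = [4:1]
  • {2,3,4,6}:  v_{2} + v_{3} + v_{4} + v_{6} = v_{9} ; sig = [4:1]

Signatures (|P|; sorted positive RHS coefficients), sorted:
[[2:1], [2:1], [2:1], [2:1], [2:1,1], [2:1,1,1], [2:1,1,2], [2:1,2], [2:1,2,3], [3:1], [3:2], [4:], [4:1], [4:1]]


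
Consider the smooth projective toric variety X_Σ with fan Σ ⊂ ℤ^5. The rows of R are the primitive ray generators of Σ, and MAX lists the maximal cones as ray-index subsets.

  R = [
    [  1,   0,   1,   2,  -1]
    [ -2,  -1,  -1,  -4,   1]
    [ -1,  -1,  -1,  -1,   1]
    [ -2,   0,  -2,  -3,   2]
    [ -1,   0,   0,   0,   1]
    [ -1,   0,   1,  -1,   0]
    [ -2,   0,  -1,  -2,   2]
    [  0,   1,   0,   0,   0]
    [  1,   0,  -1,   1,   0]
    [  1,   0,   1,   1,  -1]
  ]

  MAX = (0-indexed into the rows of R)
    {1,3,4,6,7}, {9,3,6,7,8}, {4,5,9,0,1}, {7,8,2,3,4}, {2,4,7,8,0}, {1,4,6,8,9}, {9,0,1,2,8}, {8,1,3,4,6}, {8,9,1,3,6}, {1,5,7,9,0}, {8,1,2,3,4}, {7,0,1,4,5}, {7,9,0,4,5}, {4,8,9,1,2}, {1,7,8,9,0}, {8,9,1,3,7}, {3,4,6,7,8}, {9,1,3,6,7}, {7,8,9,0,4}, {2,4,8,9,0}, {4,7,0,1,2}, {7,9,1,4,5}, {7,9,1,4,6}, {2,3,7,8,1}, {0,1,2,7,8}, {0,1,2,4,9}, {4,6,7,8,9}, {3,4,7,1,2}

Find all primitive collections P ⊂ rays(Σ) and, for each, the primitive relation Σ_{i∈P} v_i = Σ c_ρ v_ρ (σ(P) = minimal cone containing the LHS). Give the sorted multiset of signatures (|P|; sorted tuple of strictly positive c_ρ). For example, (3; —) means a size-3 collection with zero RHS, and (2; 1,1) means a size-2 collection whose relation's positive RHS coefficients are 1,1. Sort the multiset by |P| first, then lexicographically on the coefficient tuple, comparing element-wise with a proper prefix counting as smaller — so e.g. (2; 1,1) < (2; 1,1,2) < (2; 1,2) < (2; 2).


Primitive collections (14):

  P = {5,8}:  v_{5} + v_{8} = 0  ⇒ sig = (2; —)
  P = {0,6}:  v_{0} + v_{6} = v_{4}  ⇒ sig = (2; 1)
  P = {0,3}:  v_{0} + v_{3} = v_{2} + v_{7}  ⇒ sig = (2; 1,1)
  P = {2,5}:  v_{2} + v_{5} = v_{0} + v_{1} + v_{4}  ⇒ sig = (2; 1,1,1)
  P = {3,5}:  v_{3} + v_{5} = v_{1} + v_{4} + v_{7}  ⇒ sig = (2; 1,1,1)
  P = {5,6}:  v_{5} + v_{6} = v_{1} + 2·v_{4} + v_{7} + v_{9}  ⇒ sig = (2; 1,1,1,2)
  P = {2,6}:  v_{2} + v_{6} = v_{1} + 2·v_{4} + v_{8}  ⇒ sig = (2; 1,1,2)
  P = {2,7,9}:  v_{2} + v_{7} + v_{9} = 0  ⇒ sig = (3; —)
  P = {3,4,9}:  v_{3} + v_{4} + v_{9} = v_{6}  ⇒ sig = (3; 1)
  P = {2,3,9}:  v_{2} + v_{3} + v_{9} = v_{1} + v_{4} + v_{8}  ⇒ sig = (3; 1,1,1)
  P = {0,1,4,8}:  v_{0} + v_{1} + v_{4} + v_{8} = v_{2}  ⇒ sig = (4; 1)
  P = {1,4,7,8}:  v_{1} + v_{4} + v_{7} + v_{8} = v_{3}  ⇒ sig = (4; 1)
  P = {1,6,7,8}:  v_{1} + v_{6} + v_{7} + v_{8} = 2·v_{3} + v_{9}  ⇒ sig = (4; 1,2)
  P = {0,1,4,7,9}:  v_{0} + v_{1} + v_{4} + v_{7} + v_{9} = v_{5}  ⇒ sig = (5; 1)

Sorted signature multiset PRS(X):
    |P|=2: 7 collections, coeffs (), (1), (1,1), (1,1,1), (1,1,1), (1,1,1,2), (1,1,2)
    |P|=3: 3 collections, coeffs (), (1), (1,1,1)
    |P|=4: 3 collections, coeffs (1), (1), (1,2)
    |P|=5: 1 collection, coeffs (1)


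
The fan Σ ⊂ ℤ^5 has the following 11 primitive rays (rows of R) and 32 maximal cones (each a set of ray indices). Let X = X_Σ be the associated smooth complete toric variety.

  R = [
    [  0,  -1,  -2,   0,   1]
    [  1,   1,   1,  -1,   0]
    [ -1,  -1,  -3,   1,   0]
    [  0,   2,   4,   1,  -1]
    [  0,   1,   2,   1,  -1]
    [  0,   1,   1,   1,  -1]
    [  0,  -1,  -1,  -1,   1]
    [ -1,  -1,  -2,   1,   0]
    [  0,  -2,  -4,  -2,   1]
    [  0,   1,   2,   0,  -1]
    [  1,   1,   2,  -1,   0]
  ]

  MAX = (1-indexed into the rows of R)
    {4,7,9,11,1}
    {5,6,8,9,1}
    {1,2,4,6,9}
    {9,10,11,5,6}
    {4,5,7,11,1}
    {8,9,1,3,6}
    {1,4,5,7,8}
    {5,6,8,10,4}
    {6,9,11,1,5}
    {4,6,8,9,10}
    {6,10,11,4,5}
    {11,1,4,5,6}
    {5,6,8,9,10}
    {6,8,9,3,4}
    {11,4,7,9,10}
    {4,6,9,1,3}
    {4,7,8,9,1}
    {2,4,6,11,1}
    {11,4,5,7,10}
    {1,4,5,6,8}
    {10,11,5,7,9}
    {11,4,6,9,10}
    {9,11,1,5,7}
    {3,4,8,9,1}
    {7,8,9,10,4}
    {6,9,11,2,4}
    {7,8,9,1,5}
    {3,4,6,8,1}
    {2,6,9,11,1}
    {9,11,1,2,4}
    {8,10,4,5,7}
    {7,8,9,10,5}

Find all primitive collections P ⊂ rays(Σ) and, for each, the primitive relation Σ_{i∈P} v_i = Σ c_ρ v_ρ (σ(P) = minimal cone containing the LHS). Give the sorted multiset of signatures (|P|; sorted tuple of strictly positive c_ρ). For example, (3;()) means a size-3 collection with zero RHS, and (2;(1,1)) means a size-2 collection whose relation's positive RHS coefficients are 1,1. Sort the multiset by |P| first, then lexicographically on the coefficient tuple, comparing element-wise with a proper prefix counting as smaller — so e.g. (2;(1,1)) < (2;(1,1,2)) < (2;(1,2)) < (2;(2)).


|primitive collections| = 15. Relations:

  {1,10}:  v_{1} + v_{10} = 0  ⟹  sig = (2;())
  {6,7}:  v_{6} + v_{7} = 0  ⟹  sig = (2;())
  {8,11}:  v_{8} + v_{11} = 0  ⟹  sig = (2;())
  {2,5}:  v_{2} + v_{5} = v_{6} + v_{11}  ⟹  sig = (2;(1,1))
  {3,5}:  v_{3} + v_{5} = v_{6} + v_{8}  ⟹  sig = (2;(1,1))
  {2,7}:  v_{2} + v_{7} = v_{1} + v_{4} + v_{9} + v_{11}  ⟹  sig = (2;(1,1,1,1))
  {2,8}:  v_{2} + v_{8} = v_{1} + v_{4} + v_{6} + v_{9}  ⟹  sig = (2;(1,1,1,1))
  {2,10}:  v_{2} + v_{10} = v_{4} + v_{6} + v_{9} + v_{11}  ⟹  sig = (2;(1,1,1,1))
  {3,7}:  v_{3} + v_{7} = v_{1} + v_{4} + v_{8} + v_{9}  ⟹  sig = (2;(1,1,1,1))
  {3,10}:  v_{3} + v_{10} = v_{4} + v_{6} + v_{8} + v_{9}  ⟹  sig = (2;(1,1,1,1))
  {3,11}:  v_{3} + v_{11} = v_{1} + v_{4} + v_{6} + v_{9}  ⟹  sig = (2;(1,1,1,1))
  {2,3}:  v_{2} + v_{3} = 2·v_{1} + 2·v_{4} + 2·v_{6} + 2·v_{9}  ⟹  sig = (2;(2,2,2,2))
  {4,5,9}:  v_{4} + v_{5} + v_{9} = v_{10}  ⟹  sig = (3;(1))
  {1,4,6,8,9}:  v_{1} + v_{4} + v_{6} + v_{8} + v_{9} = v_{3}  ⟹  sig = (5;(1))
  {1,4,6,9,11}:  v_{1} + v_{4} + v_{6} + v_{9} + v_{11} = v_{2}  ⟹  sig = (5;(1))

so the primitive-relation signature multiset is
[(2;()), (2;()), (2;()), (2;(1,1)), (2;(1,1)), (2;(1,1,1,1)), (2;(1,1,1,1)), (2;(1,1,1,1)), (2;(1,1,1,1)), (2;(1,1,1,1)), (2;(1,1,1,1)), (2;(2,2,2,2)), (3;(1)), (5;(1)), (5;(1))]


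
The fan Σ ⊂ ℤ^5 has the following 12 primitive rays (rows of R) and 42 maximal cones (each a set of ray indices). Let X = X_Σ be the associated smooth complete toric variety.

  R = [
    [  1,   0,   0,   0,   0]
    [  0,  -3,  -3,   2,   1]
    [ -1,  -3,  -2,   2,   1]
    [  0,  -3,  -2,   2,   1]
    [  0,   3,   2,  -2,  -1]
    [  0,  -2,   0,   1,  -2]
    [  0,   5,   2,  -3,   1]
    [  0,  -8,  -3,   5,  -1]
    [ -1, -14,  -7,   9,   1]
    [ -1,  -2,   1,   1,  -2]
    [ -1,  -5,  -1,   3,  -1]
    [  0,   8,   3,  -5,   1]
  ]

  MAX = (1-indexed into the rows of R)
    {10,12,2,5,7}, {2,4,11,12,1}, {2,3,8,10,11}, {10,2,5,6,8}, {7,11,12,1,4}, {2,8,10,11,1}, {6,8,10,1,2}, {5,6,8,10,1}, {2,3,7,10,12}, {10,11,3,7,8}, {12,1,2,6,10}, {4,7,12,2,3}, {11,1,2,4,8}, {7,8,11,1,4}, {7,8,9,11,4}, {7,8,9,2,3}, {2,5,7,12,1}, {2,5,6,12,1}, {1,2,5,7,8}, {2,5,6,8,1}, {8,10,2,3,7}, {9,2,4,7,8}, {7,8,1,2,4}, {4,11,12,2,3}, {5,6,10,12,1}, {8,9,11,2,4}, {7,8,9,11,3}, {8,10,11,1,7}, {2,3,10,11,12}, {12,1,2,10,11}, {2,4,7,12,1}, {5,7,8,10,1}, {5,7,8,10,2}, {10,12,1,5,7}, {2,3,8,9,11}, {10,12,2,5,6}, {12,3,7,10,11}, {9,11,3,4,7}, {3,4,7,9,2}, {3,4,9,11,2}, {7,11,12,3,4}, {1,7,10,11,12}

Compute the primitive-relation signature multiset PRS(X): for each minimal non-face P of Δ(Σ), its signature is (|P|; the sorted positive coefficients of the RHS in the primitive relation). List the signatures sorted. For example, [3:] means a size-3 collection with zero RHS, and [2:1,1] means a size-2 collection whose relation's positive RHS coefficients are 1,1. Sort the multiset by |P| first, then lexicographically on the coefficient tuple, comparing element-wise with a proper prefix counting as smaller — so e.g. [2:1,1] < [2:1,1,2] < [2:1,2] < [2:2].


Minimal non-faces — 19 found among 12 rays, 42 max cones:

  {4,5}:  v_{4} + v_{5} = 0  ⇒ sig = [2:]
  {8,12}:  v_{8} + v_{12} = 0  ⇒ sig = [2:]
  {1,3}:  v_{1} + v_{3} = v_{4}  ⇒ sig = [2:1]
  {4,10}:  v_{4} + v_{10} = v_{11}  ⇒ sig = [2:1]
  {5,11}:  v_{5} + v_{11} = v_{10}  ⇒ sig = [2:1]
  {6,7}:  v_{6} + v_{7} = v_{5}  ⇒ sig = [2:1]
  {3,6}:  v_{3} + v_{6} = v_{2} + v_{10}  ⇒ sig = [2:1,1]
  {5,9}:  v_{5} + v_{9} = v_{3} + v_{8}  ⇒ sig = [2:1,1]
  {9,12}:  v_{9} + v_{12} = v_{3} + v_{4}  ⇒ sig = [2:1,1]
  {3,5}:  v_{3} + v_{5} = v_{2} + v_{7} + v_{10}  ⇒ sig = [2:1,1,1]
  {4,6}:  v_{4} + v_{6} = v_{1} + v_{2} + v_{10}  ⇒ sig = [2:1,1,1]
  {6,9}:  v_{6} + v_{9} = v_{2} + v_{8} + v_{11}  ⇒ sig = [2:1,1,1]
  {9,10}:  v_{9} + v_{10} = v_{3} + v_{8} + v_{11}  ⇒ sig = [2:1,1,1]
  {6,11}:  v_{6} + v_{11} = v_{1} + v_{2} + 2·v_{10}  ⇒ sig = [2:1,1,2]
  {1,9}:  v_{1} + v_{9} = 2·v_{4} + v_{8}  ⇒ sig = [2:1,2]
  {2,7,11}:  v_{2} + v_{7} + v_{11} = v_{3}  ⇒ sig = [3:1]
  {3,4,8}:  v_{3} + v_{4} + v_{8} = v_{9}  ⇒ sig = [3:1]
  {1,2,7,10}:  v_{1} + v_{2} + v_{7} + v_{10} = 0  ⇒ sig = [4:]
  {1,2,5,10}:  v_{1} + v_{2} + v_{5} + v_{10} = v_{6}  ⇒ sig = [4:1]

Sorted signature multiset PRS(X):
    [2:]
    [2:]
    [2:1]
    [2:1]
    [2:1]
    [2:1]
    [2:1,1]
    [2:1,1]
    [2:1,1]
    [2:1,1,1]
    [2:1,1,1]
    [2:1,1,1]
    [2:1,1,1]
    [2:1,1,2]
    [2:1,2]
    [3:1]
    [3:1]
    [4:]
    [4:1]


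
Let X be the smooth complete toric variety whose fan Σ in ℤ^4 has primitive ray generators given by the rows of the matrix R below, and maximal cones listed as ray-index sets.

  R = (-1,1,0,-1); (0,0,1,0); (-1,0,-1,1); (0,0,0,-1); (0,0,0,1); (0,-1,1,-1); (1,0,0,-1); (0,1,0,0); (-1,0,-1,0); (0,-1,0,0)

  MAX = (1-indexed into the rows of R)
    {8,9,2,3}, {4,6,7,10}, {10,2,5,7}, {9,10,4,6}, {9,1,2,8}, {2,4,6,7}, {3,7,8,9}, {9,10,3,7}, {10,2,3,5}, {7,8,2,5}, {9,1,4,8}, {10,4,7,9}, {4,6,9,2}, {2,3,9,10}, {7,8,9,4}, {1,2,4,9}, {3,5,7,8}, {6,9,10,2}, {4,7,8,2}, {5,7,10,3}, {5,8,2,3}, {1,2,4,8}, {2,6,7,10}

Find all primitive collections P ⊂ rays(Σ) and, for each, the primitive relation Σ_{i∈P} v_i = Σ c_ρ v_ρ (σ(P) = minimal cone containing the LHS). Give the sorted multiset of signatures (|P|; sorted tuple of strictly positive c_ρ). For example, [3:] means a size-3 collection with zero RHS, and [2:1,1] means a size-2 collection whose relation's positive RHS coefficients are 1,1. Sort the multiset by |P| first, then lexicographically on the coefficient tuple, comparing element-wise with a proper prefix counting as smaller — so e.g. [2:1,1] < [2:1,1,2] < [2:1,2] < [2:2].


Minimal non-faces — 17 found among 10 rays, 23 max cones:

  {4,5}:  v_{4} + v_{5} = 0  ⇒ sig = [2:]
  {8,10}:  v_{8} + v_{10} = 0  ⇒ sig = [2:]
  {3,4}:  v_{3} + v_{4} = v_{9}  ⇒ sig = [2:1]
  {5,9}:  v_{5} + v_{9} = v_{3}  ⇒ sig = [2:1]
  {5,6}:  v_{5} + v_{6} = v_{2} + v_{10}  ⇒ sig = [2:1,1]
  {6,8}:  v_{6} + v_{8} = v_{2} + v_{4}  ⇒ sig = [2:1,1]
  {1,5}:  v_{1} + v_{5} = v_{2} + v_{8} + v_{9}  ⇒ sig = [2:1,1,1]
  {1,10}:  v_{1} + v_{10} = v_{2} + v_{4} + v_{9}  ⇒ sig = [2:1,1,1]
  {3,6}:  v_{3} + v_{6} = v_{2} + v_{9} + v_{10}  ⇒ sig = [2:1,1,1]
  {1,3}:  v_{1} + v_{3} = v_{2} + v_{8} + 2·v_{9}  ⇒ sig = [2:1,1,2]
  {1,7}:  v_{1} + v_{7} = 2·v_{4} + v_{8}  ⇒ sig = [2:1,2]
  {1,6}:  v_{1} + v_{6} = 2·v_{2} + 2·v_{4} + v_{9}  ⇒ sig = [2:1,2,2]
  {2,3,7}:  v_{2} + v_{3} + v_{7} = 0  ⇒ sig = [3:]
  {2,4,10}:  v_{2} + v_{4} + v_{10} = v_{6}  ⇒ sig = [3:1]
  {2,7,9}:  v_{2} + v_{7} + v_{9} = v_{4}  ⇒ sig = [3:1]
  {6,7,9}:  v_{6} + v_{7} + v_{9} = 2·v_{4} + v_{10}  ⇒ sig = [3:1,2]
  {2,4,8,9}:  v_{2} + v_{4} + v_{8} + v_{9} = v_{1}  ⇒ sig = [4:1]

so the primitive-relation signature multiset is
    |P|=2: 12 collections, coeffs (), (), (1), (1), (1,1), (1,1), (1,1,1), (1,1,1), (1,1,1), (1,1,2), (1,2), (1,2,2)
    |P|=3: 4 collections, coeffs (), (1), (1), (1,2)
    |P|=4: 1 collection, coeffs (1)
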